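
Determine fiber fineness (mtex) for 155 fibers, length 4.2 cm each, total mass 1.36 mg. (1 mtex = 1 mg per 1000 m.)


Formula: fineness (mtex) = mass (mg) / total length (km) = (mass_mg / total_length_m) * 1000
Step 1: Convert fiber length: 4.2 cm = 0.042 m
Step 2: Total fiber length = 155 * 0.042 = 6.51 m
Step 3: Linear density = 1.36 mg / 6.51 m = 0.2089 mg/m
Step 4: fineness = 0.2089 * 1000 = 208.9 mtex

208.9 mtex


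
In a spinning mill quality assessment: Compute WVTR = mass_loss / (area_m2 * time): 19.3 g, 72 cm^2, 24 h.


Formula: WVTR = mass_loss / (area * time)
Step 1: Convert area: 72 cm^2 = 0.0072 m^2
Step 2: WVTR = 19.3 g / (0.0072 m^2 * 24 h)
Step 3: WVTR = 19.3 / 0.1728 = 111.7 g/m^2/h

111.7 g/m^2/h


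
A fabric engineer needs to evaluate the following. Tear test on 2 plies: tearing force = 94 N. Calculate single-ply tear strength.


Formula: Per-ply strength = Total force / Number of plies
Per-ply = 94 N / 2
Per-ply = 47 N

47 N


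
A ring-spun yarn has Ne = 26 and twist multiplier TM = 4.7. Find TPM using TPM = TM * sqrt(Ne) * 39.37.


Formula: TPM = TM * sqrt(Ne) * 39.37
Step 1: sqrt(Ne) = sqrt(26) = 5.099
Step 2: TM * sqrt(Ne) = 4.7 * 5.099 = 23.9653
Step 3: TPM = 23.9653 * 39.37 = 944 twists/m

944 twists/m


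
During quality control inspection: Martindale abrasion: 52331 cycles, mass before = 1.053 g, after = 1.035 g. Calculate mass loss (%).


Formula: Mass loss% = ((m_before - m_after) / m_before) * 100
Step 1: Mass loss = 1.053 - 1.035 = 0.018 g
Step 2: Ratio = 0.018 / 1.053 = 0.017094
Step 3: Mass loss% = 0.017094 * 100 = 1.7094% ≈ 1.71%

1.71%


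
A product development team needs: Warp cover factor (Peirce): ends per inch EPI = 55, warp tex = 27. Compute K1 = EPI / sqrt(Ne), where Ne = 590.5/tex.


Formula: K1 = EPI / sqrt(Ne), with Ne = 590.5 / tex_warp
Step 1: Ne = 590.5 / 27 = 21.87
Step 2: sqrt(Ne) = sqrt(21.87) = 4.6765
Step 3: K1 = 55 / 4.6765 = 11.8

11.8


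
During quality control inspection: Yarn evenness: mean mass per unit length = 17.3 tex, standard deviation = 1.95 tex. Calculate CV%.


Formula: CV% = (standard deviation / mean) * 100
Step 1: Ratio = 1.95 / 17.3 = 0.112717
Step 2: CV% = 0.112717 * 100 = 11.2717% ≈ 11.3%

11.3%


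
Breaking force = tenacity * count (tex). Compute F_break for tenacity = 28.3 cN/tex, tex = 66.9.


Formula: Breaking force = Tenacity * Linear density
F = 28.3 cN/tex * 66.9 tex
F = 1893.27 cN

1893.27 cN


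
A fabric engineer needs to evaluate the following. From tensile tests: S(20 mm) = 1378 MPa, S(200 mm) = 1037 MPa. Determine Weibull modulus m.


Formula: m = ln(L1/L2) / ln(S2/S1)
Step 1: ln(L1/L2) = ln(20/200) = -2.30259
Step 2: S2/S1 = 1037/1378 = 0.75254
Step 3: ln(S2/S1) = ln(0.75254) = -0.28430
Step 4: m = -2.30259 / -0.28430 = 8.10

8.10 (Weibull m)


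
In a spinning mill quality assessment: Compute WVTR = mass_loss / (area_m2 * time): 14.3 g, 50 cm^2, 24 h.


Formula: WVTR = mass_loss / (area * time)
Step 1: Convert area: 50 cm^2 = 0.005 m^2
Step 2: WVTR = 14.3 g / (0.005 m^2 * 24 h)
Step 3: WVTR = 14.3 / 0.12 = 119.2 g/m^2/h

119.2 g/m^2/h


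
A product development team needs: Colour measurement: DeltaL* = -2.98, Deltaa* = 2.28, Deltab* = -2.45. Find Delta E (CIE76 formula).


Formula: Delta E = sqrt(dL*^2 + da*^2 + db*^2)
Step 1: dL*^2 = (-2.98)^2 = 8.8804
Step 2: da*^2 = 2.28^2 = 5.1984
Step 3: db*^2 = (-2.45)^2 = 6.0025
Step 4: Sum = 8.8804 + 5.1984 + 6.0025 = 20.0813
Step 5: Delta E = sqrt(20.0813) = 4.48

4.48 Delta E


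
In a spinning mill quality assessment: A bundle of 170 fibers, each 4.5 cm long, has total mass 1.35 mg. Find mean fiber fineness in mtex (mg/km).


Formula: fineness (mtex) = mass (mg) / total length (km) = (mass_mg / total_length_m) * 1000
Step 1: Convert fiber length: 4.5 cm = 0.045 m
Step 2: Total fiber length = 170 * 0.045 = 7.65 m
Step 3: Linear density = 1.35 mg / 7.65 m = 0.1765 mg/m
Step 4: fineness = 0.1765 * 1000 = 176.5 mtex

176.5 mtex


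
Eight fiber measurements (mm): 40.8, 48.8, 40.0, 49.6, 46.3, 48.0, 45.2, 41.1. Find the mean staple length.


Formula: Mean = sum of lengths / count
Sum = 40.8 + 48.8 + 40.0 + 49.6 + 46.3 + 48.0 + 45.2 + 41.1
Sum = 359.8 mm
Mean = 359.8 / 8 = 44.98 mm

44.98 mm


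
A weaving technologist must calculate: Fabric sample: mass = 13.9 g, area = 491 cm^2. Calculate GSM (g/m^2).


Formula: GSM = mass_g / area_m2
Step 1: Convert area: 491 cm^2 = 491 / 10000 = 0.0491 m^2
Step 2: GSM = 13.9 g / 0.0491 m^2 = 283.1 g/m^2

283.1 g/m^2


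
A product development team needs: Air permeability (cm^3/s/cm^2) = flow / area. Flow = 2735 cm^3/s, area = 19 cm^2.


Formula: Air Permeability = Airflow / Test Area
AP = 2735 cm^3/s / 19 cm^2
AP = 143.9 cm^3/s/cm^2

143.9 cm^3/s/cm^2


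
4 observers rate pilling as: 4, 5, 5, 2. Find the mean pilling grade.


Formula: Mean = sum / count
Sum = 4 + 5 + 5 + 2 = 16
Mean = 16 / 4 = 4.0

4.0


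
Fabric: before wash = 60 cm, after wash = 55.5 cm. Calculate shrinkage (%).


Formula: Shrinkage% = ((L_before - L_after) / L_before) * 100
Step 1: Shrinkage = 60 - 55.5 = 4.5 cm
Step 2: Shrinkage% = (4.5 / 60) * 100
Step 3: Shrinkage% = 0.075 * 100 = 7.5%

7.5%


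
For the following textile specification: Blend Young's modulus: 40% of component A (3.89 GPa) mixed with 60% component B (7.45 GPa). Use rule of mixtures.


Formula: Blend property = (fraction_A * property_A) + (fraction_B * property_B)
Step 1: Contribution A = 40/100 * 3.89 GPa = 1.556 GPa
Step 2: Contribution B = 60/100 * 7.45 GPa = 4.47 GPa
Step 3: Blend Young's modulus = 1.556 + 4.47 = 6.026 GPa

6.026 GPa


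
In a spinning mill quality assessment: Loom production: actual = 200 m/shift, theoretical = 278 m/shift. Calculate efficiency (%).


Formula: Efficiency% = (Actual output / Theoretical output) * 100
Efficiency% = (200 / 278) * 100
Efficiency% = 0.719424 * 100 = 71.9424% ≈ 71.9%

71.9%


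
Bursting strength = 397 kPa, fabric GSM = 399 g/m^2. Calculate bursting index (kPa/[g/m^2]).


Formula: Bursting Index = Bursting Strength / Fabric GSM
BI = 397 kPa / 399 g/m^2
BI = 0.995 kPa/(g/m^2)

0.995 kPa/(g/m^2)


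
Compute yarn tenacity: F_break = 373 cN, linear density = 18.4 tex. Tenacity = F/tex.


Formula: Tenacity = Breaking force / Linear density
Tenacity = 373 cN / 18.4 tex
Tenacity = 20.27 cN/tex

20.27 cN/tex


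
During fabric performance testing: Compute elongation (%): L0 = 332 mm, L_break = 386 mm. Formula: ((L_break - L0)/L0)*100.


Formula: Elongation (%) = ((L_break - L0) / L0) * 100
Step 1: Extension = 386 - 332 = 54 mm
Step 2: Elongation = (54 / 332) * 100
Step 3: Elongation = 0.162651 * 100 = 16.2651% ≈ 16.3%

16.3%


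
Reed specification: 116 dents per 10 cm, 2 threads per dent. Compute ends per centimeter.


Formula: EPC = (dents per 10 cm * ends per dent) / 10
Step 1: Total ends per 10 cm = 116 * 2 = 232
Step 2: EPC = 232 / 10 = 23.2 ends/cm

23.2 ends/cm


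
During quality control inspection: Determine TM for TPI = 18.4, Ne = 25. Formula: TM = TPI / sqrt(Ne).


Formula: TM = TPI / sqrt(Ne)
Step 1: sqrt(Ne) = sqrt(25) = 5
Step 2: TM = 18.4 / 5 = 3.68

3.68 TM


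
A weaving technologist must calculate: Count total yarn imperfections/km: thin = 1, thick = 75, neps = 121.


Formula: Total = thin places + thick places + neps
Total = 1 + 75 + 121
Total = 197 imperfections/km

197 imperfections/km


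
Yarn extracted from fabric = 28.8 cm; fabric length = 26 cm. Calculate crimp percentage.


Formula: Crimp% = ((L_yarn - L_fabric) / L_fabric) * 100
Step 1: Extension = 28.8 - 26 = 2.8 cm
Step 2: Crimp% = (2.8 / 26) * 100
Step 3: Crimp% = 0.107692 * 100 = 10.7692% ≈ 10.8%

10.8%


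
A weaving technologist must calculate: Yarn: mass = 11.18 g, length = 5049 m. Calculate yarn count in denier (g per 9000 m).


Formula: den = (mass_g / length_m) * 9000
Substituting: den = (11.18 / 5049) * 9000
Intermediate: 11.18 / 5049 = 0.0022143 g/m
den = 0.0022143 * 9000 = 19.9 denier

19.9 denier


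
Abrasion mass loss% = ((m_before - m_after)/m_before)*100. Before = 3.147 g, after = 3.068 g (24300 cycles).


Formula: Mass loss% = ((m_before - m_after) / m_before) * 100
Step 1: Mass loss = 3.147 - 3.068 = 0.079 g
Step 2: Ratio = 0.079 / 3.147 = 0.0251033
Step 3: Mass loss% = 0.0251033 * 100 = 2.51033% ≈ 2.51%

2.51%


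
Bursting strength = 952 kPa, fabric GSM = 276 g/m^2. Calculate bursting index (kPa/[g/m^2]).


Formula: Bursting Index = Bursting Strength / Fabric GSM
BI = 952 kPa / 276 g/m^2
BI = 3.449 kPa/(g/m^2)

3.449 kPa/(g/m^2)


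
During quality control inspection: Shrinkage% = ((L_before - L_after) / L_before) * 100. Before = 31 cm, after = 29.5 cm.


Formula: Shrinkage% = ((L_before - L_after) / L_before) * 100
Step 1: Shrinkage = 31 - 29.5 = 1.5 cm
Step 2: Shrinkage% = (1.5 / 31) * 100
Step 3: Shrinkage% = 0.048387 * 100 = 4.8387% ≈ 4.8%

4.8%


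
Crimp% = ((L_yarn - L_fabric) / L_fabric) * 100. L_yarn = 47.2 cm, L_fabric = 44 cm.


Formula: Crimp% = ((L_yarn - L_fabric) / L_fabric) * 100
Step 1: Extension = 47.2 - 44 = 3.2 cm
Step 2: Crimp% = (3.2 / 44) * 100
Step 3: Crimp% = 0.072727 * 100 = 7.2727% ≈ 7.3%

7.3%


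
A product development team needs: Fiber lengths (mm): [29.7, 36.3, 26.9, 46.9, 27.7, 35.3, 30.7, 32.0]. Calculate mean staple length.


Formula: Mean = sum of lengths / count
Sum = 29.7 + 36.3 + 26.9 + 46.9 + 27.7 + 35.3 + 30.7 + 32.0
Sum = 265.5 mm
Mean = 265.5 / 8 = 33.19 mm

33.19 mm


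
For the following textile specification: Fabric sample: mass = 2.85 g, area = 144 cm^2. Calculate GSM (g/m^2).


Formula: GSM = mass_g / area_m2
Step 1: Convert area: 144 cm^2 = 144 / 10000 = 0.0144 m^2
Step 2: GSM = 2.85 g / 0.0144 m^2 = 197.9 g/m^2

197.9 g/m^2


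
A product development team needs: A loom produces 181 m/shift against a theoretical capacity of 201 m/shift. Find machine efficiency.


Formula: Efficiency% = (Actual output / Theoretical output) * 100
Efficiency% = (181 / 201) * 100
Efficiency% = 0.900498 * 100 = 90.0498% ≈ 90.0%

90.0%


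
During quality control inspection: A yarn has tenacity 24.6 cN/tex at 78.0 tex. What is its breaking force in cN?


Formula: Breaking force = Tenacity * Linear density
F = 24.6 cN/tex * 78.0 tex
F = 1918.80 cN

1918.80 cN


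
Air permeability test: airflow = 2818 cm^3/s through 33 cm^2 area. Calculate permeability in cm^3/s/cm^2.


Formula: Air Permeability = Airflow / Test Area
AP = 2818 cm^3/s / 33 cm^2
AP = 85.4 cm^3/s/cm^2

85.4 cm^3/s/cm^2


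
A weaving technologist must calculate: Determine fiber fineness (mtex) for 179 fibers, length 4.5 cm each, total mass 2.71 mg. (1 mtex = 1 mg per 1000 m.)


Formula: fineness (mtex) = mass (mg) / total length (km) = (mass_mg / total_length_m) * 1000
Step 1: Convert fiber length: 4.5 cm = 0.045 m
Step 2: Total fiber length = 179 * 0.045 = 8.055 m
Step 3: Linear density = 2.71 mg / 8.055 m = 0.3364 mg/m
Step 4: fineness = 0.3364 * 1000 = 336.4 mtex

336.4 mtex


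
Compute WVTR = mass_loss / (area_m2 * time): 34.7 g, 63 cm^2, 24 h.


Formula: WVTR = mass_loss / (area * time)
Step 1: Convert area: 63 cm^2 = 0.0063 m^2
Step 2: WVTR = 34.7 g / (0.0063 m^2 * 24 h)
Step 3: WVTR = 34.7 / 0.1512 = 229.5 g/m^2/h

229.5 g/m^2/h


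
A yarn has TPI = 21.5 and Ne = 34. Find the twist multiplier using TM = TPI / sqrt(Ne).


Formula: TM = TPI / sqrt(Ne)
Step 1: sqrt(Ne) = sqrt(34) = 5.831
Step 2: TM = 21.5 / 5.831 = 3.69

3.69 TM


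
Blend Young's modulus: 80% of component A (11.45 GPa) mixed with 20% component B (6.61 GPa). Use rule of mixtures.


Formula: Blend property = (fraction_A * property_A) + (fraction_B * property_B)
Step 1: Contribution A = 80/100 * 11.45 GPa = 9.16 GPa
Step 2: Contribution B = 20/100 * 6.61 GPa = 1.322 GPa
Step 3: Blend Young's modulus = 9.16 + 1.322 = 10.482 GPa

10.482 GPa


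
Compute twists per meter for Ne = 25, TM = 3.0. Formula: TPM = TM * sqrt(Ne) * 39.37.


Formula: TPM = TM * sqrt(Ne) * 39.37
Step 1: sqrt(Ne) = sqrt(25) = 5
Step 2: TM * sqrt(Ne) = 3.0 * 5 = 15
Step 3: TPM = 15 * 39.37 = 591 twists/m

591 twists/m


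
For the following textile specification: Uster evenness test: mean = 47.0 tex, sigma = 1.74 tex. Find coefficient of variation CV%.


Formula: CV% = (standard deviation / mean) * 100
Step 1: Ratio = 1.74 / 47.0 = 0.037021
Step 2: CV% = 0.037021 * 100 = 3.7021% ≈ 3.7%

3.7%


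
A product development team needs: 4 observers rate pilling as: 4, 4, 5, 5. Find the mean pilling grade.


Formula: Mean = sum / count
Sum = 4 + 4 + 5 + 5 = 18
Mean = 18 / 4 = 4.5

4.5


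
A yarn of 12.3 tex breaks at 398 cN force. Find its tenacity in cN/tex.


Formula: Tenacity = Breaking force / Linear density
Tenacity = 398 cN / 12.3 tex
Tenacity = 32.36 cN/tex

32.36 cN/tex


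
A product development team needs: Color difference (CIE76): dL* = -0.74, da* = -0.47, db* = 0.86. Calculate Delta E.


Formula: Delta E = sqrt(dL*^2 + da*^2 + db*^2)
Step 1: dL*^2 = (-0.74)^2 = 0.5476
Step 2: da*^2 = (-0.47)^2 = 0.2209
Step 3: db*^2 = 0.86^2 = 0.7396
Step 4: Sum = 0.5476 + 0.2209 + 0.7396 = 1.5081
Step 5: Delta E = sqrt(1.5081) = 1.23

1.23 Delta E


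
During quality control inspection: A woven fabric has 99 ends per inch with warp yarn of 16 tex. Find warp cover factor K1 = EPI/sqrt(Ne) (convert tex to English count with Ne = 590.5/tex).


Formula: K1 = EPI / sqrt(Ne), with Ne = 590.5 / tex_warp
Step 1: Ne = 590.5 / 16 = 36.906
Step 2: sqrt(Ne) = sqrt(36.906) = 6.075
Step 3: K1 = 99 / 6.075 = 16.3

16.3


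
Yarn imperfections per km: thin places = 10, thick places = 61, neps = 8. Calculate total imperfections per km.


Formula: Total = thin places + thick places + neps
Total = 10 + 61 + 8
Total = 79 imperfections/km

79 imperfections/km


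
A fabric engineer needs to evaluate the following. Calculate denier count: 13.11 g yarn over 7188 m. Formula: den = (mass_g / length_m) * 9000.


Formula: den = (mass_g / length_m) * 9000
Substituting: den = (13.11 / 7188) * 9000
Intermediate: 13.11 / 7188 = 0.00182387 g/m
den = 0.00182387 * 9000 = 16.4 denier

16.4 denier


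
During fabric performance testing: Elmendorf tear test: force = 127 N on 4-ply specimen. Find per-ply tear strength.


Formula: Per-ply strength = Total force / Number of plies
Per-ply = 127 N / 4
Per-ply = 31.75 N

31.75 N


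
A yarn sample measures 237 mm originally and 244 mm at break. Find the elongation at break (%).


Formula: Elongation (%) = ((L_break - L0) / L0) * 100
Step 1: Extension = 244 - 237 = 7 mm
Step 2: Elongation = (7 / 237) * 100
Step 3: Elongation = 0.029536 * 100 = 2.9536% ≈ 3.0%

3.0%


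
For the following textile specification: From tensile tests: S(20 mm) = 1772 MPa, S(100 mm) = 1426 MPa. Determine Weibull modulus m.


Formula: m = ln(L1/L2) / ln(S2/S1)
Step 1: ln(L1/L2) = ln(20/100) = -1.60944
Step 2: S2/S1 = 1426/1772 = 0.80474
Step 3: ln(S2/S1) = ln(0.80474) = -0.21724
Step 4: m = -1.60944 / -0.21724 = 7.41

7.41 (Weibull m)


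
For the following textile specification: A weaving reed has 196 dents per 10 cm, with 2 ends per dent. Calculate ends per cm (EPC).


Formula: EPC = (dents per 10 cm * ends per dent) / 10
Step 1: Total ends per 10 cm = 196 * 2 = 392
Step 2: EPC = 392 / 10 = 39.2 ends/cm

39.2 ends/cm


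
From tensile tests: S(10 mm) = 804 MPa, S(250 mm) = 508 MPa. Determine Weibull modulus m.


Formula: m = ln(L1/L2) / ln(S2/S1)
Step 1: ln(L1/L2) = ln(10/250) = -3.21888
Step 2: S2/S1 = 508/804 = 0.63184
Step 3: ln(S2/S1) = ln(0.63184) = -0.45912
Step 4: m = -3.21888 / -0.45912 = 7.01

7.01 (Weibull m)


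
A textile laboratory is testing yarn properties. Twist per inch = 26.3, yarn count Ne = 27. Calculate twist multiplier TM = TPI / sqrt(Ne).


Formula: TM = TPI / sqrt(Ne)
Step 1: sqrt(Ne) = sqrt(27) = 5.1962
Step 2: TM = 26.3 / 5.1962 = 5.06

5.06 TM


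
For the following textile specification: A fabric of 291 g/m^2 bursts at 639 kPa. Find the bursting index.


Formula: Bursting Index = Bursting Strength / Fabric GSM
BI = 639 kPa / 291 g/m^2
BI = 2.196 kPa/(g/m^2)

2.196 kPa/(g/m^2)


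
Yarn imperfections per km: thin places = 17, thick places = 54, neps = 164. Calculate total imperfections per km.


Formula: Total = thin places + thick places + neps
Total = 17 + 54 + 164
Total = 235 imperfections/km

235 imperfections/km


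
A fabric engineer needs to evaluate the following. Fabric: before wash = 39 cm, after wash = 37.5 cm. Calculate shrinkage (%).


Formula: Shrinkage% = ((L_before - L_after) / L_before) * 100
Step 1: Shrinkage = 39 - 37.5 = 1.5 cm
Step 2: Shrinkage% = (1.5 / 39) * 100
Step 3: Shrinkage% = 0.038462 * 100 = 3.8462% ≈ 3.8%

3.8%


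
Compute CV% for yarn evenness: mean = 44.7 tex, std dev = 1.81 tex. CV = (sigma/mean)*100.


Formula: CV% = (standard deviation / mean) * 100
Step 1: Ratio = 1.81 / 44.7 = 0.040492
Step 2: CV% = 0.040492 * 100 = 4.0492% ≈ 4.0%

4.0%


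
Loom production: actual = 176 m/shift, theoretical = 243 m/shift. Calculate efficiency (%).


Formula: Efficiency% = (Actual output / Theoretical output) * 100
Efficiency% = (176 / 243) * 100
Efficiency% = 0.72428 * 100 = 72.428% ≈ 72.4%

72.4%


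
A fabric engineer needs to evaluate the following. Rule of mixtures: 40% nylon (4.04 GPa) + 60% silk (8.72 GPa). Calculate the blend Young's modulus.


Formula: Blend property = (fraction_A * property_A) + (fraction_B * property_B)
Step 1: Contribution A = 40/100 * 4.04 GPa = 1.616 GPa
Step 2: Contribution B = 60/100 * 8.72 GPa = 5.232 GPa
Step 3: Blend Young's modulus = 1.616 + 5.232 = 6.848 GPa

6.848 GPa


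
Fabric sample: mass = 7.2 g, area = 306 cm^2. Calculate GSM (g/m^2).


Formula: GSM = mass_g / area_m2
Step 1: Convert area: 306 cm^2 = 306 / 10000 = 0.0306 m^2
Step 2: GSM = 7.2 g / 0.0306 m^2 = 235.3 g/m^2

235.3 g/m^2


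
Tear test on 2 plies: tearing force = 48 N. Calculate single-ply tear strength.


Formula: Per-ply strength = Total force / Number of plies
Per-ply = 48 N / 2
Per-ply = 24 N

24 N


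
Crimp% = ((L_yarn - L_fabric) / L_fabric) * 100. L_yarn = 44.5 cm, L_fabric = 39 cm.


Formula: Crimp% = ((L_yarn - L_fabric) / L_fabric) * 100
Step 1: Extension = 44.5 - 39 = 5.5 cm
Step 2: Crimp% = (5.5 / 39) * 100
Step 3: Crimp% = 0.141026 * 100 = 14.1026% ≈ 14.1%

14.1%


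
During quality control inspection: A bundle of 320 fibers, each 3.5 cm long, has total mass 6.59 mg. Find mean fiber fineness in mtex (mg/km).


Formula: fineness (mtex) = mass (mg) / total length (km) = (mass_mg / total_length_m) * 1000
Step 1: Convert fiber length: 3.5 cm = 0.035 m
Step 2: Total fiber length = 320 * 0.035 = 11.2 m
Step 3: Linear density = 6.59 mg / 11.2 m = 0.5884 mg/m
Step 4: fineness = 0.5884 * 1000 = 588.4 mtex

588.4 mtex


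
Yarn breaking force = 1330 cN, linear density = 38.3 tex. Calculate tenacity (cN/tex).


Formula: Tenacity = Breaking force / Linear density
Tenacity = 1330 cN / 38.3 tex
Tenacity = 34.73 cN/tex

34.73 cN/tex


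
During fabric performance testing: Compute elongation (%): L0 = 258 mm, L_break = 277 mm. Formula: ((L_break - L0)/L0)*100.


Formula: Elongation (%) = ((L_break - L0) / L0) * 100
Step 1: Extension = 277 - 258 = 19 mm
Step 2: Elongation = (19 / 258) * 100
Step 3: Elongation = 0.073643 * 100 = 7.3643% ≈ 7.4%

7.4%


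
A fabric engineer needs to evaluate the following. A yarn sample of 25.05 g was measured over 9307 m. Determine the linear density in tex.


Formula: Tex = (mass_g / length_m) * 1000
Substituting: Tex = (25.05 / 9307) * 1000
Intermediate: 25.05 / 9307 = 0.00269152 g/m
Tex = 0.00269152 * 1000 = 2.69 tex

2.69 tex


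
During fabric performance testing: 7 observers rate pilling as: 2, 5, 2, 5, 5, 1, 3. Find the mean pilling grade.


Formula: Mean = sum / count
Sum = 2 + 5 + 2 + 5 + 5 + 1 + 3 = 23
Mean = 23 / 7 = 3.3

3.3


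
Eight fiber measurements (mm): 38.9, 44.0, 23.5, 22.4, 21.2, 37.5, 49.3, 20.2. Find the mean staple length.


Formula: Mean = sum of lengths / count
Sum = 38.9 + 44.0 + 23.5 + 22.4 + 21.2 + 37.5 + 49.3 + 20.2
Sum = 257.0 mm
Mean = 257.0 / 8 = 32.13 mm

32.13 mm


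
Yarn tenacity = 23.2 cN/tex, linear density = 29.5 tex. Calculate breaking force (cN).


Formula: Breaking force = Tenacity * Linear density
F = 23.2 cN/tex * 29.5 tex
F = 684.40 cN

684.40 cN


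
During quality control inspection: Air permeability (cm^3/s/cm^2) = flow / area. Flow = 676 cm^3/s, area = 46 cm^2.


Formula: Air Permeability = Airflow / Test Area
AP = 676 cm^3/s / 46 cm^2
AP = 14.7 cm^3/s/cm^2

14.7 cm^3/s/cm^2


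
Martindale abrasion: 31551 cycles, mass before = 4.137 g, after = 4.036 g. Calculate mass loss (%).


Formula: Mass loss% = ((m_before - m_after) / m_before) * 100
Step 1: Mass loss = 4.137 - 4.036 = 0.101 g
Step 2: Ratio = 0.101 / 4.137 = 0.0244138
Step 3: Mass loss% = 0.0244138 * 100 = 2.44138% ≈ 2.44%

2.44%


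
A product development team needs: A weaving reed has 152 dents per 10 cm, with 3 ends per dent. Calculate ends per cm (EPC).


Formula: EPC = (dents per 10 cm * ends per dent) / 10
Step 1: Total ends per 10 cm = 152 * 3 = 456
Step 2: EPC = 456 / 10 = 45.6 ends/cm

45.6 ends/cm


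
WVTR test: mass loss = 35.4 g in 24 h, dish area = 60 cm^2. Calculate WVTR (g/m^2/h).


Formula: WVTR = mass_loss / (area * time)
Step 1: Convert area: 60 cm^2 = 0.006 m^2
Step 2: WVTR = 35.4 g / (0.006 m^2 * 24 h)
Step 3: WVTR = 35.4 / 0.144 = 245.8 g/m^2/h

245.8 g/m^2/h


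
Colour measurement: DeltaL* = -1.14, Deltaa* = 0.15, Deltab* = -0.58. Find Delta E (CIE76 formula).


Formula: Delta E = sqrt(dL*^2 + da*^2 + db*^2)
Step 1: dL*^2 = (-1.14)^2 = 1.2996
Step 2: da*^2 = 0.15^2 = 0.0225
Step 3: db*^2 = (-0.58)^2 = 0.3364
Step 4: Sum = 1.2996 + 0.0225 + 0.3364 = 1.6585
Step 5: Delta E = sqrt(1.6585) = 1.29

1.29 Delta E


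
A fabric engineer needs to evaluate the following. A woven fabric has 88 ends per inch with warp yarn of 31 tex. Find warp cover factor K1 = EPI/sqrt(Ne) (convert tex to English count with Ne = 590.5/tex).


Formula: K1 = EPI / sqrt(Ne), with Ne = 590.5 / tex_warp
Step 1: Ne = 590.5 / 31 = 19.048
Step 2: sqrt(Ne) = sqrt(19.048) = 4.3644
Step 3: K1 = 88 / 4.3644 = 20.2

20.2


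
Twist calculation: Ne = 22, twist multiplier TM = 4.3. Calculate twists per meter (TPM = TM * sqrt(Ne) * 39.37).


Formula: TPM = TM * sqrt(Ne) * 39.37
Step 1: sqrt(Ne) = sqrt(22) = 4.6904
Step 2: TM * sqrt(Ne) = 4.3 * 4.6904 = 20.1687
Step 3: TPM = 20.1687 * 39.37 = 794 twists/m

794 twists/m


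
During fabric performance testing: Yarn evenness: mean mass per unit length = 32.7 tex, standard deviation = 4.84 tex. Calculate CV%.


Formula: CV% = (standard deviation / mean) * 100
Step 1: Ratio = 4.84 / 32.7 = 0.148012
Step 2: CV% = 0.148012 * 100 = 14.8012% ≈ 14.8%

14.8%


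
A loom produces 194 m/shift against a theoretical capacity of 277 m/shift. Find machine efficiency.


Formula: Efficiency% = (Actual output / Theoretical output) * 100
Efficiency% = (194 / 277) * 100
Efficiency% = 0.700361 * 100 = 70.0361% ≈ 70.0%

70.0%


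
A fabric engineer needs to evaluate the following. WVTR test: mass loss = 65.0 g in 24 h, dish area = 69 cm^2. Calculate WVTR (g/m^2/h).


Formula: WVTR = mass_loss / (area * time)
Step 1: Convert area: 69 cm^2 = 0.0069 m^2
Step 2: WVTR = 65.0 g / (0.0069 m^2 * 24 h)
Step 3: WVTR = 65.0 / 0.1656 = 392.5 g/m^2/h

392.5 g/m^2/h


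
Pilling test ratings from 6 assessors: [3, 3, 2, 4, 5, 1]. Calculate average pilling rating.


Formula: Mean = sum / count
Sum = 3 + 3 + 2 + 4 + 5 + 1 = 18
Mean = 18 / 6 = 3.0

3.0


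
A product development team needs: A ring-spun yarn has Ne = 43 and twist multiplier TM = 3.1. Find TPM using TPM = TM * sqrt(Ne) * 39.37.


Formula: TPM = TM * sqrt(Ne) * 39.37
Step 1: sqrt(Ne) = sqrt(43) = 6.5574
Step 2: TM * sqrt(Ne) = 3.1 * 6.5574 = 20.3279
Step 3: TPM = 20.3279 * 39.37 = 800 twists/m

800 twists/m


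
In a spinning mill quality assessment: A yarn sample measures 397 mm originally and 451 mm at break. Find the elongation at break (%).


Formula: Elongation (%) = ((L_break - L0) / L0) * 100
Step 1: Extension = 451 - 397 = 54 mm
Step 2: Elongation = (54 / 397) * 100
Step 3: Elongation = 0.13602 * 100 = 13.602% ≈ 13.6%

13.6%


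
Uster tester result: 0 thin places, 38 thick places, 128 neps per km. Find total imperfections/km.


Formula: Total = thin places + thick places + neps
Total = 0 + 38 + 128
Total = 166 imperfections/km

166 imperfections/km


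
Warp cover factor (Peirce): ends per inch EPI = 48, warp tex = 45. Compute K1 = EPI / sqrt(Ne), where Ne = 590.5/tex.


Formula: K1 = EPI / sqrt(Ne), with Ne = 590.5 / tex_warp
Step 1: Ne = 590.5 / 45 = 13.122
Step 2: sqrt(Ne) = sqrt(13.122) = 3.6224
Step 3: K1 = 48 / 3.6224 = 13.3

13.3


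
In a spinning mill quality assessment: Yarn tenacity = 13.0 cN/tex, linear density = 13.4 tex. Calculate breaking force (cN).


Formula: Breaking force = Tenacity * Linear density
F = 13.0 cN/tex * 13.4 tex
F = 174.20 cN

174.20 cN


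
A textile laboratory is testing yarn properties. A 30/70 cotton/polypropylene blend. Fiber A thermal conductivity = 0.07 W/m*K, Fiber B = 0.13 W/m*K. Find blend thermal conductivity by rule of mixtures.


Formula: Blend property = (fraction_A * property_A) + (fraction_B * property_B)
Step 1: Contribution A = 30/100 * 0.07 W/m*K = 0.021 W/m*K
Step 2: Contribution B = 70/100 * 0.13 W/m*K = 0.091 W/m*K
Step 3: Blend thermal conductivity = 0.021 + 0.091 = 0.112 W/m*K

0.112 W/m*K


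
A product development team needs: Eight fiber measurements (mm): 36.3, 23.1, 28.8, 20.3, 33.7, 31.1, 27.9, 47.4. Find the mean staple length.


Formula: Mean = sum of lengths / count
Sum = 36.3 + 23.1 + 28.8 + 20.3 + 33.7 + 31.1 + 27.9 + 47.4
Sum = 248.6 mm
Mean = 248.6 / 8 = 31.08 mm

31.08 mm


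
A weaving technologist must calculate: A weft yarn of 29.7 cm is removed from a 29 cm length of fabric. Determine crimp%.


Formula: Crimp% = ((L_yarn - L_fabric) / L_fabric) * 100
Step 1: Extension = 29.7 - 29 = 0.7 cm
Step 2: Crimp% = (0.7 / 29) * 100
Step 3: Crimp% = 0.024138 * 100 = 2.4138% ≈ 2.4%

2.4%


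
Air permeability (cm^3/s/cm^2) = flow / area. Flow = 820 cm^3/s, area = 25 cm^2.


Formula: Air Permeability = Airflow / Test Area
AP = 820 cm^3/s / 25 cm^2
AP = 32.8 cm^3/s/cm^2

32.8 cm^3/s/cm^2


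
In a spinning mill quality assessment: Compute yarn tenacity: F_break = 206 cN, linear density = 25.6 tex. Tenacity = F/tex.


Formula: Tenacity = Breaking force / Linear density
Tenacity = 206 cN / 25.6 tex
Tenacity = 8.05 cN/tex

8.05 cN/tex


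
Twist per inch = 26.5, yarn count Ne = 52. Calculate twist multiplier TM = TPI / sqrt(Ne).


Formula: TM = TPI / sqrt(Ne)
Step 1: sqrt(Ne) = sqrt(52) = 7.2111
Step 2: TM = 26.5 / 7.2111 = 3.67

3.67 TM


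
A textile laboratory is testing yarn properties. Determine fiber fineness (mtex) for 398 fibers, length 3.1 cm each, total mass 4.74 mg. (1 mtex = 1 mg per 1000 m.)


Formula: fineness (mtex) = mass (mg) / total length (km) = (mass_mg / total_length_m) * 1000
Step 1: Convert fiber length: 3.1 cm = 0.031 m
Step 2: Total fiber length = 398 * 0.031 = 12.338 m
Step 3: Linear density = 4.74 mg / 12.338 m = 0.3842 mg/m
Step 4: fineness = 0.3842 * 1000 = 384.2 mtex

384.2 mtex


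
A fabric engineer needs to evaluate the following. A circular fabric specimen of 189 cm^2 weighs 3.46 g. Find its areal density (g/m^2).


Formula: GSM = mass_g / area_m2
Step 1: Convert area: 189 cm^2 = 189 / 10000 = 0.0189 m^2
Step 2: GSM = 3.46 g / 0.0189 m^2 = 183.1 g/m^2

183.1 g/m^2


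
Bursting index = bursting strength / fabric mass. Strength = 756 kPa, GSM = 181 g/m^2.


Formula: Bursting Index = Bursting Strength / Fabric GSM
BI = 756 kPa / 181 g/m^2
BI = 4.177 kPa/(g/m^2)

4.177 kPa/(g/m^2)


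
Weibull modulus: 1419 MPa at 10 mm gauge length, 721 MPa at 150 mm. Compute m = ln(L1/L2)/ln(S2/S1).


Formula: m = ln(L1/L2) / ln(S2/S1)
Step 1: ln(L1/L2) = ln(10/150) = -2.70805
Step 2: S2/S1 = 721/1419 = 0.5081
Step 3: ln(S2/S1) = ln(0.5081) = -0.67708
Step 4: m = -2.70805 / -0.67708 = 4.00

4.00 (Weibull m)


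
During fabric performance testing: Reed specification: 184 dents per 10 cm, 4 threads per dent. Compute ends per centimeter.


Formula: EPC = (dents per 10 cm * ends per dent) / 10
Step 1: Total ends per 10 cm = 184 * 4 = 736
Step 2: EPC = 736 / 10 = 73.6 ends/cm

73.6 ends/cm


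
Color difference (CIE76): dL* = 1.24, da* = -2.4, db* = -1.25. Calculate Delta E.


Formula: Delta E = sqrt(dL*^2 + da*^2 + db*^2)
Step 1: dL*^2 = 1.24^2 = 1.5376
Step 2: da*^2 = (-2.4)^2 = 5.76
Step 3: db*^2 = (-1.25)^2 = 1.5625
Step 4: Sum = 1.5376 + 5.76 + 1.5625 = 8.8601
Step 5: Delta E = sqrt(8.8601) = 2.98

2.98 Delta E


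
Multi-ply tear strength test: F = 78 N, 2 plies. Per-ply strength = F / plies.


Formula: Per-ply strength = Total force / Number of plies
Per-ply = 78 N / 2
Per-ply = 39 N

39 N


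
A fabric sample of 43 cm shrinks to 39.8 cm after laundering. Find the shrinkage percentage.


Formula: Shrinkage% = ((L_before - L_after) / L_before) * 100
Step 1: Shrinkage = 43 - 39.8 = 3.2 cm
Step 2: Shrinkage% = (3.2 / 43) * 100
Step 3: Shrinkage% = 0.074419 * 100 = 7.4419% ≈ 7.4%

7.4%


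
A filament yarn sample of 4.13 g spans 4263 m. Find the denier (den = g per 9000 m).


Formula: den = (mass_g / length_m) * 9000
Substituting: den = (4.13 / 4263) * 9000
Intermediate: 4.13 / 4263 = 0.0009688 g/m
den = 0.0009688 * 9000 = 8.7 denier

8.7 denier


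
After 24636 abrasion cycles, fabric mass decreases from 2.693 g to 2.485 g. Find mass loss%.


Formula: Mass loss% = ((m_before - m_after) / m_before) * 100
Step 1: Mass loss = 2.693 - 2.485 = 0.208 g
Step 2: Ratio = 0.208 / 2.693 = 0.0772373
Step 3: Mass loss% = 0.0772373 * 100 = 7.72373% ≈ 7.72%

7.72%


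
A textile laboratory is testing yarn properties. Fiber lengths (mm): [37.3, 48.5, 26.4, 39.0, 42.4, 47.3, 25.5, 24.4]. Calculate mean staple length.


Formula: Mean = sum of lengths / count
Sum = 37.3 + 48.5 + 26.4 + 39.0 + 42.4 + 47.3 + 25.5 + 24.4
Sum = 290.8 mm
Mean = 290.8 / 8 = 36.35 mm

36.35 mm


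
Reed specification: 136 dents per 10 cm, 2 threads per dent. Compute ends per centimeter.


Formula: EPC = (dents per 10 cm * ends per dent) / 10
Step 1: Total ends per 10 cm = 136 * 2 = 272
Step 2: EPC = 272 / 10 = 27.2 ends/cm

27.2 ends/cm


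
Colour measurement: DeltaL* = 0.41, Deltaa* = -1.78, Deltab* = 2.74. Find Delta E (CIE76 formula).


Formula: Delta E = sqrt(dL*^2 + da*^2 + db*^2)
Step 1: dL*^2 = 0.41^2 = 0.1681
Step 2: da*^2 = (-1.78)^2 = 3.1684
Step 3: db*^2 = 2.74^2 = 7.5076
Step 4: Sum = 0.1681 + 3.1684 + 7.5076 = 10.8441
Step 5: Delta E = sqrt(10.8441) = 3.29

3.29 Delta E


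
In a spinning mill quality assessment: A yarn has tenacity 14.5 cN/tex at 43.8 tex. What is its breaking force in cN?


Formula: Breaking force = Tenacity * Linear density
F = 14.5 cN/tex * 43.8 tex
F = 635.10 cN

635.10 cN


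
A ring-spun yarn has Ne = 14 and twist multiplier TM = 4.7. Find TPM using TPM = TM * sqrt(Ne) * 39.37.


Formula: TPM = TM * sqrt(Ne) * 39.37
Step 1: sqrt(Ne) = sqrt(14) = 3.7417
Step 2: TM * sqrt(Ne) = 4.7 * 3.7417 = 17.586
Step 3: TPM = 17.586 * 39.37 = 692 twists/m

692 twists/m


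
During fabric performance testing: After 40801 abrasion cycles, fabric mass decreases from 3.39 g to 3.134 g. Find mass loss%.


Formula: Mass loss% = ((m_before - m_after) / m_before) * 100
Step 1: Mass loss = 3.39 - 3.134 = 0.256 g
Step 2: Ratio = 0.256 / 3.39 = 0.0755162
Step 3: Mass loss% = 0.0755162 * 100 = 7.55162% ≈ 7.55%

7.55%


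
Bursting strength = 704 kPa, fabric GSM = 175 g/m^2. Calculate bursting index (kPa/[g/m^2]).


Formula: Bursting Index = Bursting Strength / Fabric GSM
BI = 704 kPa / 175 g/m^2
BI = 4.023 kPa/(g/m^2)

4.023 kPa/(g/m^2)


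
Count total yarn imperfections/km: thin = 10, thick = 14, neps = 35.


Formula: Total = thin places + thick places + neps
Total = 10 + 14 + 35
Total = 59 imperfections/km

59 imperfections/km


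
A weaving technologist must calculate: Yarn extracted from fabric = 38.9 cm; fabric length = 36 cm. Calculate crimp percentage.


Formula: Crimp% = ((L_yarn - L_fabric) / L_fabric) * 100
Step 1: Extension = 38.9 - 36 = 2.9 cm
Step 2: Crimp% = (2.9 / 36) * 100
Step 3: Crimp% = 0.080556 * 100 = 8.0556% ≈ 8.1%

8.1%


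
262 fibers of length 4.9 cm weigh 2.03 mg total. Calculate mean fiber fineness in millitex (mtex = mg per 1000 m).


Formula: fineness (mtex) = mass (mg) / total length (km) = (mass_mg / total_length_m) * 1000
Step 1: Convert fiber length: 4.9 cm = 0.049 m
Step 2: Total fiber length = 262 * 0.049 = 12.838 m
Step 3: Linear density = 2.03 mg / 12.838 m = 0.1581 mg/m
Step 4: fineness = 0.1581 * 1000 = 158.1 mtex

158.1 mtex


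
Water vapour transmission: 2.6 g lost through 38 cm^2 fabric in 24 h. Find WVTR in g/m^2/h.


Formula: WVTR = mass_loss / (area * time)
Step 1: Convert area: 38 cm^2 = 0.0038 m^2
Step 2: WVTR = 2.6 g / (0.0038 m^2 * 24 h)
Step 3: WVTR = 2.6 / 0.0912 = 28.5 g/m^2/h

28.5 g/m^2/h


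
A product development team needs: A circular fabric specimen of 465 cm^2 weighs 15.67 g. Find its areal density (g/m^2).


Formula: GSM = mass_g / area_m2
Step 1: Convert area: 465 cm^2 = 465 / 10000 = 0.0465 m^2
Step 2: GSM = 15.67 g / 0.0465 m^2 = 337.0 g/m^2

337.0 g/m^2


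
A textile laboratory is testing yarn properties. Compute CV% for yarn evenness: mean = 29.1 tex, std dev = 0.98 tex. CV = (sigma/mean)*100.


Formula: CV% = (standard deviation / mean) * 100
Step 1: Ratio = 0.98 / 29.1 = 0.033677
Step 2: CV% = 0.033677 * 100 = 3.3677% ≈ 3.4%

3.4%


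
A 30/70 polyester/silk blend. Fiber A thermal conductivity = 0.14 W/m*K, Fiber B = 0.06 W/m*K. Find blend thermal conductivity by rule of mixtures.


Formula: Blend property = (fraction_A * property_A) + (fraction_B * property_B)
Step 1: Contribution A = 30/100 * 0.14 W/m*K = 0.042 W/m*K
Step 2: Contribution B = 70/100 * 0.06 W/m*K = 0.042 W/m*K
Step 3: Blend thermal conductivity = 0.042 + 0.042 = 0.084 W/m*K

0.084 W/m*K


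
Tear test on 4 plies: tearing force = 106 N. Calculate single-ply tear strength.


Formula: Per-ply strength = Total force / Number of plies
Per-ply = 106 N / 4
Per-ply = 26.5 N

26.5 N


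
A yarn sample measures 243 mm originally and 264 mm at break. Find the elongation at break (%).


Formula: Elongation (%) = ((L_break - L0) / L0) * 100
Step 1: Extension = 264 - 243 = 21 mm
Step 2: Elongation = (21 / 243) * 100
Step 3: Elongation = 0.08642 * 100 = 8.642% ≈ 8.6%

8.6%


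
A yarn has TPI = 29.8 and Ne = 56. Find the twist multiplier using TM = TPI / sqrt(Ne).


Formula: TM = TPI / sqrt(Ne)
Step 1: sqrt(Ne) = sqrt(56) = 7.4833
Step 2: TM = 29.8 / 7.4833 = 3.98

3.98 TM


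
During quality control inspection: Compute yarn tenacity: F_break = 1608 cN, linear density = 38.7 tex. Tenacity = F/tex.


Formula: Tenacity = Breaking force / Linear density
Tenacity = 1608 cN / 38.7 tex
Tenacity = 41.55 cN/tex

41.55 cN/tex


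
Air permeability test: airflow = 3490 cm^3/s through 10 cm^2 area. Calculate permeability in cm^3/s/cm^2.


Formula: Air Permeability = Airflow / Test Area
AP = 3490 cm^3/s / 10 cm^2
AP = 349.0 cm^3/s/cm^2

349.0 cm^3/s/cm^2


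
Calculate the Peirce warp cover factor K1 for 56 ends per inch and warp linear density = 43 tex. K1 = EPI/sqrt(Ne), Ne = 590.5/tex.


Formula: K1 = EPI / sqrt(Ne), with Ne = 590.5 / tex_warp
Step 1: Ne = 590.5 / 43 = 13.733
Step 2: sqrt(Ne) = sqrt(13.733) = 3.7058
Step 3: K1 = 56 / 3.7058 = 15.1

15.1


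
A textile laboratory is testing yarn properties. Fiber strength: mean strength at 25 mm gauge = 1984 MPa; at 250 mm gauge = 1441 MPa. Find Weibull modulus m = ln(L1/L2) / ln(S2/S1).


Formula: m = ln(L1/L2) / ln(S2/S1)
Step 1: ln(L1/L2) = ln(25/250) = -2.30259
Step 2: S2/S1 = 1441/1984 = 0.72631
Step 3: ln(S2/S1) = ln(0.72631) = -0.31978
Step 4: m = -2.30259 / -0.31978 = 7.20

7.20 (Weibull m)


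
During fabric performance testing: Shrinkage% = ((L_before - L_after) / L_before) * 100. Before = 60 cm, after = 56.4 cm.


Formula: Shrinkage% = ((L_before - L_after) / L_before) * 100
Step 1: Shrinkage = 60 - 56.4 = 3.6 cm
Step 2: Shrinkage% = (3.6 / 60) * 100
Step 3: Shrinkage% = 0.06 * 100 = 6.0%

6.0%


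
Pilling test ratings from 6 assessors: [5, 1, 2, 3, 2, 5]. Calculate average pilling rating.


Formula: Mean = sum / count
Sum = 5 + 1 + 2 + 3 + 2 + 5 = 18
Mean = 18 / 6 = 3.0

3.0


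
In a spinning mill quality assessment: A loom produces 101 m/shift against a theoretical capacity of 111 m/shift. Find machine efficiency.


Formula: Efficiency% = (Actual output / Theoretical output) * 100
Efficiency% = (101 / 111) * 100
Efficiency% = 0.90991 * 100 = 90.991% ≈ 91.0%

91.0%


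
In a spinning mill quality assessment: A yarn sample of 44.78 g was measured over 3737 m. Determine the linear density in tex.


Formula: Tex = (mass_g / length_m) * 1000
Substituting: Tex = (44.78 / 3737) * 1000
Intermediate: 44.78 / 3737 = 0.01198287 g/m
Tex = 0.01198287 * 1000 = 11.98 tex

11.98 tex


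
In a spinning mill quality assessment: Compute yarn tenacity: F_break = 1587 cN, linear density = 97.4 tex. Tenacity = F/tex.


Formula: Tenacity = Breaking force / Linear density
Tenacity = 1587 cN / 97.4 tex
Tenacity = 16.29 cN/tex

16.29 cN/tex


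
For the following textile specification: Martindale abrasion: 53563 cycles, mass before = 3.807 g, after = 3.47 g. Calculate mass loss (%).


Formula: Mass loss% = ((m_before - m_after) / m_before) * 100
Step 1: Mass loss = 3.807 - 3.47 = 0.337 g
Step 2: Ratio = 0.337 / 3.807 = 0.0885211
Step 3: Mass loss% = 0.0885211 * 100 = 8.85211% ≈ 8.85%

8.85%


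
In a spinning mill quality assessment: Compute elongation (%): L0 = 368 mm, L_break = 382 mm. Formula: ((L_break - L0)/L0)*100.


Formula: Elongation (%) = ((L_break - L0) / L0) * 100
Step 1: Extension = 382 - 368 = 14 mm
Step 2: Elongation = (14 / 368) * 100
Step 3: Elongation = 0.038043 * 100 = 3.8043% ≈ 3.8%

3.8%


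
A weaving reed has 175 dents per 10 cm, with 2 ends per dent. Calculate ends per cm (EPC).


Formula: EPC = (dents per 10 cm * ends per dent) / 10
Step 1: Total ends per 10 cm = 175 * 2 = 350
Step 2: EPC = 350 / 10 = 35.0 ends/cm

35.0 ends/cm


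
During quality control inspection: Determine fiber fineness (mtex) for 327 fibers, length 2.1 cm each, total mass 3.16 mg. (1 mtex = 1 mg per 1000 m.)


Formula: fineness (mtex) = mass (mg) / total length (km) = (mass_mg / total_length_m) * 1000
Step 1: Convert fiber length: 2.1 cm = 0.021 m
Step 2: Total fiber length = 327 * 0.021 = 6.867 m
Step 3: Linear density = 3.16 mg / 6.867 m = 0.4602 mg/m
Step 4: fineness = 0.4602 * 1000 = 460.2 mtex

460.2 mtex


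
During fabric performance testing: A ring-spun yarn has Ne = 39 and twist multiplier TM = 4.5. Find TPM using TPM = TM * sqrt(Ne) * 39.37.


Formula: TPM = TM * sqrt(Ne) * 39.37
Step 1: sqrt(Ne) = sqrt(39) = 6.245
Step 2: TM * sqrt(Ne) = 4.5 * 6.245 = 28.1025
Step 3: TPM = 28.1025 * 39.37 = 1106 twists/m

1106 twists/m


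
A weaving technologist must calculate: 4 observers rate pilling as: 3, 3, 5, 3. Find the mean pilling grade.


Formula: Mean = sum / count
Sum = 3 + 3 + 5 + 3 = 14
Mean = 14 / 4 = 3.5

3.5


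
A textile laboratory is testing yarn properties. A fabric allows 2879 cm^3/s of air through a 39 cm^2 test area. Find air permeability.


Formula: Air Permeability = Airflow / Test Area
AP = 2879 cm^3/s / 39 cm^2
AP = 73.8 cm^3/s/cm^2

73.8 cm^3/s/cm^2


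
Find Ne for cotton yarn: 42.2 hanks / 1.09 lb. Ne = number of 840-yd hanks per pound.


Formula: Ne = hanks / mass_lb
Substituting: Ne = 42.2 / 1.09
Ne = 38.7

38.7 Ne
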